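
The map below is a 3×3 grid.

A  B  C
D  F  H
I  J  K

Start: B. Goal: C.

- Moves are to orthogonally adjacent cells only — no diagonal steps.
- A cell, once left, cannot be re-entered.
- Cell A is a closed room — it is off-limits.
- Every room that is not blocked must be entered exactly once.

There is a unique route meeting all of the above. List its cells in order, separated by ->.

Need to visit all 8 open cells exactly once, starting at B and ending at C.
Cell I has only two open neighbours (D and J), so the path must pass straight through it: one of those is the cell it's entered from and the other is where it exits.
Route from B: down to F, left to D, down to I, 2× right (reaching K), 2× up (reaching C) — 7 moves in all.
Check: all 8 open cells covered.

B -> F -> D -> I -> J -> K -> H -> C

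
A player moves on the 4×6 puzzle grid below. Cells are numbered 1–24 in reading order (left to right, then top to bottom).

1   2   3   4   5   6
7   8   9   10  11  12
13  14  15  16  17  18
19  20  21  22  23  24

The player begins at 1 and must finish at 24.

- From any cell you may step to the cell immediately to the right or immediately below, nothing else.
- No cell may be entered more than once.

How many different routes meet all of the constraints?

A right/down-only route from 1 to 24 makes exactly 3 down-moves and 5 right-moves in some order.
With no other constraints that would be C(8,3) = 56 routes.
That gives 56 routes.

56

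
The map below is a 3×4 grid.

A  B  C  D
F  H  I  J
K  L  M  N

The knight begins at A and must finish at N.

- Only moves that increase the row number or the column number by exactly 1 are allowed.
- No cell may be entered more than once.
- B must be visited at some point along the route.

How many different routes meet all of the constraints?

6

A right/down-only route from A to N makes exactly 2 down-moves and 3 right-moves in some order.
With no other constraints that would be C(5,2) = 10 routes.
Split at B and multiply the segment counts: A→B: 1; B→N: 6; product = 6.
That gives 6 routes.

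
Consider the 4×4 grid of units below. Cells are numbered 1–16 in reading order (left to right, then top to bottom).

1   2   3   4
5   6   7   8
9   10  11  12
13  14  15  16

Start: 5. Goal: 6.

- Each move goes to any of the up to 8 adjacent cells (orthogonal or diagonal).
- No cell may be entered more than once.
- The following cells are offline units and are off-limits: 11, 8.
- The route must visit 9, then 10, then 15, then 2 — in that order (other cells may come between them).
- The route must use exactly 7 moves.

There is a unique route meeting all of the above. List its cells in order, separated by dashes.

5 - 9 - 10 - 15 - 12 - 7 - 2 - 6

The waypoints must appear in the order 9, 10, 15, 2, with no cell reused.
Route from 5: down 1 to 9, right 1 to 10, down-right 1 to 15, up-right 1 to 12, up-left 2 to 2, down 1 to 6 — 7 moves in all.
Check: order respected (9 at step 1, 10 at step 2, 15 at step 3, 2 at step 6); 7 moves as required.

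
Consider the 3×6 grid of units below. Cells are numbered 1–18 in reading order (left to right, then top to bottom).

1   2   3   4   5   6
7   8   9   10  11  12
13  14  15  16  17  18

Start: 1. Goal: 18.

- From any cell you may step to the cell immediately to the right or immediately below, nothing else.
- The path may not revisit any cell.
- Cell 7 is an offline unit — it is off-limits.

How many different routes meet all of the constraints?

A right/down-only route from 1 to 18 makes exactly 2 down-moves and 5 right-moves in some order.
With no other constraints that would be C(7,2) = 21 routes.
Subtract routes through each blocked cell (inclusion–exclusion for overlaps): − through 7: 6 → 15.
That gives 15 routes.

15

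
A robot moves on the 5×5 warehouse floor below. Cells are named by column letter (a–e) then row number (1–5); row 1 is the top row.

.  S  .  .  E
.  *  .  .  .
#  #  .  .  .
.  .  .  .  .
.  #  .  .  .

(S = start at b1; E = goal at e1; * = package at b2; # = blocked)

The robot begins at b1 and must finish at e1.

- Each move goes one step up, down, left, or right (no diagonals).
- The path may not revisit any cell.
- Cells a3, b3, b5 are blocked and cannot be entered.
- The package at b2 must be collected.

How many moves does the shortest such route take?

5

Any route passes through b2 somewhere between b1 and e1. Summing Manhattan distances along the two legs (b1 → b2 → e1) gives a lower bound of 1 + 4 = 5 moves.
A route of 5 moves achieves this: b1 → b2 → c2 → c1 → d1 → e1.
Since 5 matches the lower bound, it is optimal.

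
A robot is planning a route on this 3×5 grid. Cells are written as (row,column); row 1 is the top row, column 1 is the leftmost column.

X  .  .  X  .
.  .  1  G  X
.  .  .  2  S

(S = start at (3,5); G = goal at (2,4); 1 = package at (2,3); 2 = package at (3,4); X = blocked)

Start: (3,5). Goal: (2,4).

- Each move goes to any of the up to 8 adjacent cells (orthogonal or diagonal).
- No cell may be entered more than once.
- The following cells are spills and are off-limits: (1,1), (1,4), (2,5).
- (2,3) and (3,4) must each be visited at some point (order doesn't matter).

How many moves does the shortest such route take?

Any route passes through (2,3) and (3,4) in some order between (3,5) and (2,4). Summing Chebyshev distances along each leg and taking the cheapest ordering ((3,5) → (3,4) → (2,3) → (2,4)) gives a lower bound of 1 + 1 + 1 = 3 moves.
A route of 3 moves achieves this: (3,5) → (3,4) → (2,3) → (2,4).
Since 3 matches the lower bound, it is optimal.

3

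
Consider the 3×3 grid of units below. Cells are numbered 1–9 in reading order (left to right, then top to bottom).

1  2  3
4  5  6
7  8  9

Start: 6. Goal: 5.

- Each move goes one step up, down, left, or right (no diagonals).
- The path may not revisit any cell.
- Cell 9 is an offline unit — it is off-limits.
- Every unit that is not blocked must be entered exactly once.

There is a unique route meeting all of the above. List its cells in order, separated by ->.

6 -> 3 -> 2 -> 1 -> 4 -> 7 -> 8 -> 5

Need to visit all 8 open cells exactly once, starting at 6 and ending at 5.
Route from 6: up 1 to 3, left 2 to 1, down 2 to 7, right 1 to 8, up 1 to 5 — 7 moves in all.
Check: all 8 open cells covered.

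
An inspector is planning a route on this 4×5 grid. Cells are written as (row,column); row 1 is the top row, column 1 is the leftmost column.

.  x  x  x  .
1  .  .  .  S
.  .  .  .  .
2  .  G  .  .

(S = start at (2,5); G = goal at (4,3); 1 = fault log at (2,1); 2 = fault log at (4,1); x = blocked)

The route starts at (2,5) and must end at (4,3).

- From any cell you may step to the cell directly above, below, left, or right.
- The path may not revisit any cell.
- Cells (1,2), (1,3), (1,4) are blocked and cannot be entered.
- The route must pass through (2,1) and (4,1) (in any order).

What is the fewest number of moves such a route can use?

8

Any route passes through (2,1) and (4,1) in some order between (2,5) and (4,3). Summing Manhattan distances along each leg and taking the cheapest ordering ((2,5) → (2,1) → (4,1) → (4,3)) gives a lower bound of 4 + 2 + 2 = 8 moves.
A route of 8 moves achieves this: (2,5) → (2,4) → (2,3) → (2,2) → (2,1) → (3,1) → (4,1) → (4,2) → (4,3).
Since 8 matches the lower bound, it is optimal.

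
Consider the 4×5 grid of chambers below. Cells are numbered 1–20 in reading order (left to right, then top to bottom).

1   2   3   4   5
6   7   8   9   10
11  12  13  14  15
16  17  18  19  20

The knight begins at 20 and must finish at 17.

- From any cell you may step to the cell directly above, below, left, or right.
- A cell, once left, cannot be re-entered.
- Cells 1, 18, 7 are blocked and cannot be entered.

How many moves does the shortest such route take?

5

The Manhattan distance from 20 to 17 is |4−4| + |5−2| = 3, so at least 3 moves are needed.
That bound ignores the blocked cells. Measuring each leg by the fewest moves that actually steer around them (20→17: 5) raises the lower bound to 5.
A route of 5 moves exists: 20 → 15 → 14 → 13 → 12 → 17.
Since 5 matches that lower bound, it is optimal.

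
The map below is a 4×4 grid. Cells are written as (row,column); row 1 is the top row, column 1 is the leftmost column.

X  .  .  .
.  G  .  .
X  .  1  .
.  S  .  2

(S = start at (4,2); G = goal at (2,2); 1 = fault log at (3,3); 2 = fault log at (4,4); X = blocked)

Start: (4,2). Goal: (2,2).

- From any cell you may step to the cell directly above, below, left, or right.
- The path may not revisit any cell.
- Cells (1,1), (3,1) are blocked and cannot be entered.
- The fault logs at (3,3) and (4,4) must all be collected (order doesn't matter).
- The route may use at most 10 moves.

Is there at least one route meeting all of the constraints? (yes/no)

yes

One route that works: (4,2) → (4,3) → (4,4) → (3,4) → (3,3) → (2,3) → (2,2).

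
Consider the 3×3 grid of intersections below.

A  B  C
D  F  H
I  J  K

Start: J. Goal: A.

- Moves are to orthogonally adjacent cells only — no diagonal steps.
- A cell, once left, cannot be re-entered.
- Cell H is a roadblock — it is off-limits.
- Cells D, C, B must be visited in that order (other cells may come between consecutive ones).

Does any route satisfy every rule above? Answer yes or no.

C must be visited but has only one open neighbour (B), and it is neither the start nor the goal — the route would have to enter and leave through B, re-entering it.

no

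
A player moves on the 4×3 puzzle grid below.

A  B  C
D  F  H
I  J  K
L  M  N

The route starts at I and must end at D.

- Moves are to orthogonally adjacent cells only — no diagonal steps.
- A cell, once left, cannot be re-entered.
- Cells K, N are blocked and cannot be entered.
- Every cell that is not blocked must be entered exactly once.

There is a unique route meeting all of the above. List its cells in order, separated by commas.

I, L, M, J, F, H, C, B, A, D

Need to visit all 10 open cells exactly once, starting at I and ending at D.
Cell M has only two open neighbours (J and L), so the path must pass straight through it: one of those is the cell it's entered from and the other is where it exits.
Route from I: down to L, right to M, 2× up (reaching F), right to H, up to C, 2× left (reaching A), down to D — 9 moves in all.
Check: all 10 open cells covered.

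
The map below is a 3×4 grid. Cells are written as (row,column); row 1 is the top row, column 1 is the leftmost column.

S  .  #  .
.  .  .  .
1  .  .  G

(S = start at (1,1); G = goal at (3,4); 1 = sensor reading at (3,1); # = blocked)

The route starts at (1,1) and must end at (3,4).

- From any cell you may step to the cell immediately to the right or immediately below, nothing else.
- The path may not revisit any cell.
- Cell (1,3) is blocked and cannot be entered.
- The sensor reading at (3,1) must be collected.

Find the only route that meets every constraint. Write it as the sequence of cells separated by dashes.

(1,1) - (2,1) - (3,1) - (3,2) - (3,3) - (3,4)

Moves only go right or down, so the column and row indices never decrease.
Route from (1,1): 2× down (reaching (3,1)), 3× right (reaching (3,4)) — 5 moves in all.
Check: all required cells visited.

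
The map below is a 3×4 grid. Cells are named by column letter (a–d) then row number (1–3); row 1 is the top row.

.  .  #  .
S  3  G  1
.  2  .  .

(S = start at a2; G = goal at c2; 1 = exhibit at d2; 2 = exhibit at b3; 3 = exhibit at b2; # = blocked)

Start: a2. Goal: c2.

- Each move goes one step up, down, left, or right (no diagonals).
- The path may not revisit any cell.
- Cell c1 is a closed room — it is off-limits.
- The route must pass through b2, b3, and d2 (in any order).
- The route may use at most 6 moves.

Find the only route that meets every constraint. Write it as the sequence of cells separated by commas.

The 6-move cap with required stops at b2, b3, d2 leaves no slack for detours.
Route from a2: right 1 to b2, down 1 to b3, right 2 to d3, up 1 to d2, left 1 to c2 — 6 moves in all.
Check: all required cells visited; 6 ≤ 6 moves.

a2, b2, b3, c3, d3, d2, c2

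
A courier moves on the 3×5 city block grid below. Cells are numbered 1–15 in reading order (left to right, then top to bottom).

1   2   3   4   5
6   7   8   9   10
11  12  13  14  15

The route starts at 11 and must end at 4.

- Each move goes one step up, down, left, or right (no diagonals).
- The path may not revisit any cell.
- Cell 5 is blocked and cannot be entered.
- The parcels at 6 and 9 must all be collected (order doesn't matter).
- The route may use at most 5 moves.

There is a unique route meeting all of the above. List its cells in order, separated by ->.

Any route must reach 6 and 9 and still end at 4 within 5 moves, so the order of the required stops is forced.
Route from 11: up to 6, 3× right (reaching 9), up to 4 — 5 moves in all.
Check: all required cells visited; 5 ≤ 5 moves.

11 -> 6 -> 7 -> 8 -> 9 -> 4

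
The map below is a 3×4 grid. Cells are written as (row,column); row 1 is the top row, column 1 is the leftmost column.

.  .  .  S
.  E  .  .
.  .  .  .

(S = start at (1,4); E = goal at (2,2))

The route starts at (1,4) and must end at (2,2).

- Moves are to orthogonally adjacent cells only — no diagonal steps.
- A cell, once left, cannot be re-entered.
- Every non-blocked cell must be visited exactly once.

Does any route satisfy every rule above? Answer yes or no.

One route that works: (1,4) → (2,4) → (3,4) → (3,3) → (2,3) → (1,3) → (1,2) → (1,1) → (2,1) → (3,1) → (3,2) → (2,2).

yes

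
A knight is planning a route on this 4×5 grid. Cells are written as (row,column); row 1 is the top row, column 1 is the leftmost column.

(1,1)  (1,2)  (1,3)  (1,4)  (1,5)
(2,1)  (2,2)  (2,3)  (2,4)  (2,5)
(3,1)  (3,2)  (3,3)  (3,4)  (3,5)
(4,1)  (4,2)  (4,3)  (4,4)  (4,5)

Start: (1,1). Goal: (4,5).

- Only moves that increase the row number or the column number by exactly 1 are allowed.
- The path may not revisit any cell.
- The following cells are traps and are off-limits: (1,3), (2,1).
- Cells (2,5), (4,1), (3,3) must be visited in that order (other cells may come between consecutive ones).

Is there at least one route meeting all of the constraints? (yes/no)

no

(4,1) lies to the left of (2,5), so going from (2,5) to (4,1) would need a leftward move — but moves only go right/down, so (2,5) cannot be visited before (4,1).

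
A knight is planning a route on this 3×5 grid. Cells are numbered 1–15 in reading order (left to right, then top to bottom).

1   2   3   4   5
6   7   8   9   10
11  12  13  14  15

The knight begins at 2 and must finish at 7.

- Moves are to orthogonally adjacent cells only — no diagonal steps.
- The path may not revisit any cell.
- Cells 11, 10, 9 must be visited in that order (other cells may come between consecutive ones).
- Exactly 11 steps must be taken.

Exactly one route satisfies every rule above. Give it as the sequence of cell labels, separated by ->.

The waypoints must appear in the order 11, 10, 9, with no cell reused.
Route from 2: left 1 to 1, down 2 to 11, right 4 to 15, up 1 to 10, left 3 to 7 — 11 moves in all.
Check: order respected (11 at step 3, 10 at step 8, 9 at step 9); 11 moves as required.

2 -> 1 -> 6 -> 11 -> 12 -> 13 -> 14 -> 15 -> 10 -> 9 -> 8 -> 7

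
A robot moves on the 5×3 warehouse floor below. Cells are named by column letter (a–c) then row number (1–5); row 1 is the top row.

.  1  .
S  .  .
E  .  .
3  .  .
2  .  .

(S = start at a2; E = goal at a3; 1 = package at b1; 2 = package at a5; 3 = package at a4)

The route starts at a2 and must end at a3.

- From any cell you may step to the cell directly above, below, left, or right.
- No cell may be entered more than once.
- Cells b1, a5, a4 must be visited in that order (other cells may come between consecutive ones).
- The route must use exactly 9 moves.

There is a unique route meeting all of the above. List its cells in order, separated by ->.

a2 -> a1 -> b1 -> b2 -> b3 -> b4 -> b5 -> a5 -> a4 -> a3

The waypoints must appear in the order b1, a5, a4, with no cell reused.
Route from a2: up 1 to a1, right 1 to b1, down 4 to b5, left 1 to a5, up 2 to a3 — 9 moves in all.
Check: order respected (1 at step 2, 2 at step 7, 3 at step 8); 9 moves as required.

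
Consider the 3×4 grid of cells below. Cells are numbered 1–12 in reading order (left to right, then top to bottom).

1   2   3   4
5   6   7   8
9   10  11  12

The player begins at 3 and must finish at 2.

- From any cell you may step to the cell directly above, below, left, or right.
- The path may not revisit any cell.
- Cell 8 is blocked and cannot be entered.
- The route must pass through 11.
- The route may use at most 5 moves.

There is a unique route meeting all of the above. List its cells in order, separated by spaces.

3 7 11 10 6 2

The 5-move cap with required stops at 11 leaves no slack for detours.
Route from 3: 2× down (reaching 11), left to 10, 2× up (reaching 2) — 5 moves in all.
Check: all required cells visited; 5 ≤ 5 moves.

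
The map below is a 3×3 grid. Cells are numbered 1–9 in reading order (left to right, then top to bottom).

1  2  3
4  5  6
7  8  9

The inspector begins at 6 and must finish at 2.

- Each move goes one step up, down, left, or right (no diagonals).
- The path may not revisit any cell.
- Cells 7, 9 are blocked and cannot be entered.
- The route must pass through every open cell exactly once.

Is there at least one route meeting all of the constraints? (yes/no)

no

Cell 8 has only one open neighbour but is neither the start nor the goal, so a Hamiltonian route would have to both enter and leave it through the same neighbour — impossible without revisiting.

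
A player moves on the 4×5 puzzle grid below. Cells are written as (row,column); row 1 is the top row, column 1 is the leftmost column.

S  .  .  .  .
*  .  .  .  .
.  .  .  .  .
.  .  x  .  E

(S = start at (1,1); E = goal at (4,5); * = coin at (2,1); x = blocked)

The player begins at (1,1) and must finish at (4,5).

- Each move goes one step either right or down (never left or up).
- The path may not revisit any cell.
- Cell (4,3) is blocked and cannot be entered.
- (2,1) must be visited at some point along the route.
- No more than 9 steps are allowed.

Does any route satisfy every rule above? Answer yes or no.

One route that works: (1,1) → (2,1) → (3,1) → (3,2) → (3,3) → (3,4) → (4,4) → (4,5).

yes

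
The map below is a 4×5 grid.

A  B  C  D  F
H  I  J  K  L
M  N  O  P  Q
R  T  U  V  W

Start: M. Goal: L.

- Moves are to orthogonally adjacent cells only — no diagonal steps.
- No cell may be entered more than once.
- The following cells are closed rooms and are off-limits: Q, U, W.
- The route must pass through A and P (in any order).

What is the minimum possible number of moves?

Any route passes through A and P in some order between M and L. Summing Manhattan distances along each leg and taking the cheapest ordering (M → A → P → L) gives a lower bound of 2 + 5 + 2 = 9 moves.
A route of 9 moves achieves this: M → H → A → B → I → N → O → P → K → L.
Since 9 matches the lower bound, it is optimal.

9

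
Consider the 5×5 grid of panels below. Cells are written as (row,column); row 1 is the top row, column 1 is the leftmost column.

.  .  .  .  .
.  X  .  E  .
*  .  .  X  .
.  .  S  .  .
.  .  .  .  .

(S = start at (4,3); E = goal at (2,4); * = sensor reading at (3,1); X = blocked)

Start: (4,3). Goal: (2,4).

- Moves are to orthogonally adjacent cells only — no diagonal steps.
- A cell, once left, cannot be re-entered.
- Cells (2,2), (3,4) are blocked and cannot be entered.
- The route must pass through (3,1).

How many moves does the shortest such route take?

Any route passes through (3,1) somewhere between (4,3) and (2,4). Summing Manhattan distances along the two legs ((4,3) → (3,1) → (2,4)) gives a lower bound of 3 + 4 = 7 moves.
A route of 7 moves achieves this: (4,3) → (4,2) → (4,1) → (3,1) → (3,2) → (3,3) → (2,3) → (2,4).
Since 7 matches the lower bound, it is optimal.

7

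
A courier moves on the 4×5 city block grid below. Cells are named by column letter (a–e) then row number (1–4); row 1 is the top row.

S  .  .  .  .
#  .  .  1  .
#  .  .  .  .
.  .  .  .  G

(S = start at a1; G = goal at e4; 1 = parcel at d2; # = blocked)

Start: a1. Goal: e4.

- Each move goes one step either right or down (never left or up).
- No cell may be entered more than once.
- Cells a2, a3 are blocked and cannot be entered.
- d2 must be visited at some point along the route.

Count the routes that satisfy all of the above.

9

A right/down-only route from a1 to e4 makes exactly 3 down-moves and 4 right-moves in some order.
With no other constraints that would be C(7,3) = 35 routes.
Split at d2 and multiply the segment counts (each segment already excludes blocked cells): a1→d2: 3; d2→e4: 3; product = 9.
That gives 9 routes.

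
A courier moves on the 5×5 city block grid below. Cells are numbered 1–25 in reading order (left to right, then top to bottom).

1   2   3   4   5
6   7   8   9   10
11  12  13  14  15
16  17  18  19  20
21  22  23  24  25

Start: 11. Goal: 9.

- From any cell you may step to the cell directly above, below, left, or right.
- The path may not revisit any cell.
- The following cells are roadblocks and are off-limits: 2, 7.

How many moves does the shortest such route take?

The Manhattan distance from 11 to 9 is |3−2| + |1−4| = 4, so at least 4 moves are needed.
A route of 4 moves achieves this: 11 → 12 → 13 → 8 → 9.
Since 4 matches the lower bound, it is optimal.

4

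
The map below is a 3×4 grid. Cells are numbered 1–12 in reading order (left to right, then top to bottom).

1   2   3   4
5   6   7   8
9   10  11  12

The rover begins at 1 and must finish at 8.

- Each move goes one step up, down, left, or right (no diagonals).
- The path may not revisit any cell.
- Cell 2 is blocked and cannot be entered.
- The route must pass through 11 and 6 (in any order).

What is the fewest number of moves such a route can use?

6

Any route passes through 11 and 6 in some order between 1 and 8. Summing Manhattan distances along each leg and taking the cheapest ordering (1 → 6 → 11 → 8) gives a lower bound of 2 + 2 + 2 = 6 moves.
A route of 6 moves achieves this: 1 → 5 → 6 → 10 → 11 → 7 → 8.
Since 6 matches the lower bound, it is optimal.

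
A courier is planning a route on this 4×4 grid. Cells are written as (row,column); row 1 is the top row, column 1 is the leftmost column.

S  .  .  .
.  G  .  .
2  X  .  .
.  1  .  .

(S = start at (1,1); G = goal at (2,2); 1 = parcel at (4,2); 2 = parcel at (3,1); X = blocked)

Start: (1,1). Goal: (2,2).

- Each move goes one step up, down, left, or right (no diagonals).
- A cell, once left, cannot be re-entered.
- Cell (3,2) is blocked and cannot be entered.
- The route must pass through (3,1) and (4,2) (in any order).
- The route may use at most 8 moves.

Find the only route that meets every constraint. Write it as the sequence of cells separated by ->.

Any route must reach (3,1) and (4,2) and still end at (2,2) within 8 moves, so the order of the required stops is forced.
Route from (1,1): down 3 to (4,1), right 2 to (4,3), up 2 to (2,3), left 1 to (2,2) — 8 moves in all.
Check: all required cells visited; 8 ≤ 8 moves.

(1,1) -> (2,1) -> (3,1) -> (4,1) -> (4,2) -> (4,3) -> (3,3) -> (2,3) -> (2,2)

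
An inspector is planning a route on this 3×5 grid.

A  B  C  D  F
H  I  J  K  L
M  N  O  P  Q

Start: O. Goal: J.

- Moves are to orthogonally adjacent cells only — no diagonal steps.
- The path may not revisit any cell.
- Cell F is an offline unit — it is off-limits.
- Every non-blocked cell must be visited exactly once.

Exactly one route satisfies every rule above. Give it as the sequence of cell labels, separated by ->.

Need to visit all 14 open cells exactly once, starting at O and ending at J.
Cell Q has only two open neighbours (L and P), so the path must pass straight through it: one of those is the cell it's entered from and the other is where it exits.
Route from O: right 2 to Q, up 1 to L, left 1 to K, up 1 to D, left 3 to A, down 2 to M, right 1 to N, up 1 to I, right 1 to J — 13 moves in all.
Check: all 14 open cells covered.

O -> P -> Q -> L -> K -> D -> C -> B -> A -> H -> M -> N -> I -> J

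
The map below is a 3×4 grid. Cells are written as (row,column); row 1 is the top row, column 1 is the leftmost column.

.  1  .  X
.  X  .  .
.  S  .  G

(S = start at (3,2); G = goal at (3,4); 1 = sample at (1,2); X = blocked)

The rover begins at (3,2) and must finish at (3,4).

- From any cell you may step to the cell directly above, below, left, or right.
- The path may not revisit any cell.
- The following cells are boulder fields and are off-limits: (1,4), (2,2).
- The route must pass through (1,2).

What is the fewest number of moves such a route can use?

Any route passes through (1,2) somewhere between (3,2) and (3,4). Summing Manhattan distances along the two legs ((3,2) → (1,2) → (3,4)) gives a lower bound of 2 + 4 = 6 moves.
That bound ignores the blocked cells. Measuring each leg by the fewest moves that actually steer around them ((3,2)→(1,2): 4; (1,2)→(3,4): 4) raises the lower bound to 8.
A route of 8 moves exists: (3,2) → (3,1) → (2,1) → (1,1) → (1,2) → (1,3) → (2,3) → (3,3) → (3,4).
Since 8 matches that lower bound, it is optimal.

8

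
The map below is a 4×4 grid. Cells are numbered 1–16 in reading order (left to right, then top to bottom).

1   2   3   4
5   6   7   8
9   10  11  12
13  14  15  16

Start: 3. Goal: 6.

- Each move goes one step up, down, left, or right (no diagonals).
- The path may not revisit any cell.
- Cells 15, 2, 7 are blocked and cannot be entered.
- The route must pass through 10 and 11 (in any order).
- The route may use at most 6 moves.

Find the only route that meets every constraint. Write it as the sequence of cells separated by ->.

The budget equals the shortest possible length, so every move has to be on a shortest route through the required cells.
Route from 3: right to 4, 2× down (reaching 12), 2× left (reaching 10), up to 6 — 6 moves in all.
Check: all required cells visited; 6 ≤ 6 moves.

3 -> 4 -> 8 -> 12 -> 11 -> 10 -> 6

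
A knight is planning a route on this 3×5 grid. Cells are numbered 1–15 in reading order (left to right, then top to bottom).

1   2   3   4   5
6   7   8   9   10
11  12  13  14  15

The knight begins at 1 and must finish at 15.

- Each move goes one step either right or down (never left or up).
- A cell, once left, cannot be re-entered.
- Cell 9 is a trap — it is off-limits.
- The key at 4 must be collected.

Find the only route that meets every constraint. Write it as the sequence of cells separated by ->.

1 -> 2 -> 3 -> 4 -> 5 -> 10 -> 15

Moves only go right or down, so the column and row indices never decrease.
Route from 1: right 4 to 5, down 2 to 15 — 6 moves in all.
Check: all required cells visited.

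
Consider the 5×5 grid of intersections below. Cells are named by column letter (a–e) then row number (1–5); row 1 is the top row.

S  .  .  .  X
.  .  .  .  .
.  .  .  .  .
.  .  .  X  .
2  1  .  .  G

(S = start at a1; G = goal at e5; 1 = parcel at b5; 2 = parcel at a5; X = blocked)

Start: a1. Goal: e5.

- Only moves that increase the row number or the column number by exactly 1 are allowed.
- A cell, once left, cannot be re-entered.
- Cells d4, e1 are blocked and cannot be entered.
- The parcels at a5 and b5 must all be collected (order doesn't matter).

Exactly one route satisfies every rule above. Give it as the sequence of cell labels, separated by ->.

a1 -> a2 -> a3 -> a4 -> a5 -> b5 -> c5 -> d5 -> e5

Moves only go right or down, so the column and row indices never decrease.
Route from a1: 4× down (reaching a5), 4× right (reaching e5) — 8 moves in all.
Check: all required cells visited.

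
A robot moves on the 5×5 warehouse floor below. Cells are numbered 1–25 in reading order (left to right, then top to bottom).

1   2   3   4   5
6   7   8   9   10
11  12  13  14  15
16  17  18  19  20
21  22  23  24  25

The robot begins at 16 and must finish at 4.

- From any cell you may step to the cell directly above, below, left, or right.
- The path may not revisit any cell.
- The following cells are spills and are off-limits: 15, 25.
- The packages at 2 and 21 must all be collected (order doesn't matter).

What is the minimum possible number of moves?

8

Any route passes through 2 and 21 in some order between 16 and 4. Summing Manhattan distances along each leg and taking the cheapest ordering (16 → 21 → 2 → 4) gives a lower bound of 1 + 5 + 2 = 8 moves.
A route of 8 moves achieves this: 16 → 21 → 22 → 17 → 12 → 7 → 2 → 3 → 4.
Since 8 matches the lower bound, it is optimal.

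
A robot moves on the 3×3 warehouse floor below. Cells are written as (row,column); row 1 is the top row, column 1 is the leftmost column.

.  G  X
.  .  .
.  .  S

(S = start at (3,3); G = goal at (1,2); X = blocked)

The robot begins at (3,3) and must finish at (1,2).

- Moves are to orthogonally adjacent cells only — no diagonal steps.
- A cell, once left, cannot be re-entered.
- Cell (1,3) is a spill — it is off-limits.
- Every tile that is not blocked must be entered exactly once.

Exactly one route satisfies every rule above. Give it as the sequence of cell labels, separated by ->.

(3,3) -> (2,3) -> (2,2) -> (3,2) -> (3,1) -> (2,1) -> (1,1) -> (1,2)

Need to visit all 8 open cells exactly once, starting at (3,3) and ending at (1,2).
Cell (2,3) has only two open neighbours ((3,3) and (2,2)), so the path must pass straight through it: one of those is the cell it's entered from and the other is where it exits.
Route from (3,3): up to (2,3), left to (2,2), down to (3,2), left to (3,1), 2× up (reaching (1,1)), right to (1,2) — 7 moves in all.
Check: all 8 open cells covered.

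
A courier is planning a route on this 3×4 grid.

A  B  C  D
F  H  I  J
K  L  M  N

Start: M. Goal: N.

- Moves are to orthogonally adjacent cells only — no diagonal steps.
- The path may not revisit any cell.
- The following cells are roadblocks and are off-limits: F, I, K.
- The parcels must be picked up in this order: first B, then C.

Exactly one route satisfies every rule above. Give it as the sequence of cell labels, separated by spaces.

The waypoints must appear in the order B, C, with no cell reused.
Route from M: left 1 to L, up 2 to B, right 2 to D, down 2 to N — 7 moves in all.
Check: order respected (B at step 3, C at step 4).

M L H B C D J N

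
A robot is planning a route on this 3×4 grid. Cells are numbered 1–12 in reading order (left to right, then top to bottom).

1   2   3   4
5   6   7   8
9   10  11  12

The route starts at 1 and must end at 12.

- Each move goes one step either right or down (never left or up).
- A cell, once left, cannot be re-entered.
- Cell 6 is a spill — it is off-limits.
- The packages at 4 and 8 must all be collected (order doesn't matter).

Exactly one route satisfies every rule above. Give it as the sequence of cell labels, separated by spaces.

Moves only go right or down, so the column and row indices never decrease.
Route from 1: 3× right (reaching 4), 2× down (reaching 12) — 5 moves in all.
Check: all required cells visited.

1 2 3 4 8 12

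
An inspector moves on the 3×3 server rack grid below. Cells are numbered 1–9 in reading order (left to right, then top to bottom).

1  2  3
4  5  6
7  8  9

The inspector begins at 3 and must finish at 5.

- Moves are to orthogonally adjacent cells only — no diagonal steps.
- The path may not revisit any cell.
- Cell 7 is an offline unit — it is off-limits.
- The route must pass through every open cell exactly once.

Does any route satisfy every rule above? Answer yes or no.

Colour the cells like a checkerboard: each orthogonal step flips colour, so a Hamiltonian route alternates colours. Here there are 4 cells of one colour and 4 of the other, with start on the same colour as the goal — the counts and endpoints can't be arranged into an alternating sequence of length 8, so no Hamiltonian route exists.

no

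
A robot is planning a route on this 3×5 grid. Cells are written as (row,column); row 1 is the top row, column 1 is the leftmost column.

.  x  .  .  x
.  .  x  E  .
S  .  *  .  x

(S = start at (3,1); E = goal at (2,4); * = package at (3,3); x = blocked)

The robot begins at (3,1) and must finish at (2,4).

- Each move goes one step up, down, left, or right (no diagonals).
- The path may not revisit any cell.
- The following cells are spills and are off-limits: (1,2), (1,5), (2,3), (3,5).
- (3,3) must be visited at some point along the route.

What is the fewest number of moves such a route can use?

Any route passes through (3,3) somewhere between (3,1) and (2,4). Summing Manhattan distances along the two legs ((3,1) → (3,3) → (2,4)) gives a lower bound of 2 + 2 = 4 moves.
A route of 4 moves achieves this: (3,1) → (3,2) → (3,3) → (3,4) → (2,4).
Since 4 matches the lower bound, it is optimal.

4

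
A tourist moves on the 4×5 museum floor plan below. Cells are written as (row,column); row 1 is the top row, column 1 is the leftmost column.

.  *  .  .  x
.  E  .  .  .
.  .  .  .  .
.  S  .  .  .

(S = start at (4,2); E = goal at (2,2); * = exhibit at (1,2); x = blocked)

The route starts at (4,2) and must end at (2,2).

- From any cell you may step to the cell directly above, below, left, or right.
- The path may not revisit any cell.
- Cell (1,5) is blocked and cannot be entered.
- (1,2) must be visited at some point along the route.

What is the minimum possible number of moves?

Any route passes through (1,2) somewhere between (4,2) and (2,2). Summing Manhattan distances along the two legs ((4,2) → (1,2) → (2,2)) gives a lower bound of 3 + 1 = 4 moves.
The shortest route satisfying every rule uses 6 moves: (4,2) → (3,2) → (3,1) → (2,1) → (1,1) → (1,2) → (2,2).
The bound of 4 isn't tight here; checking systematically, no route of length 4 through 5 satisfies every constraint, so 6 is the minimum.

6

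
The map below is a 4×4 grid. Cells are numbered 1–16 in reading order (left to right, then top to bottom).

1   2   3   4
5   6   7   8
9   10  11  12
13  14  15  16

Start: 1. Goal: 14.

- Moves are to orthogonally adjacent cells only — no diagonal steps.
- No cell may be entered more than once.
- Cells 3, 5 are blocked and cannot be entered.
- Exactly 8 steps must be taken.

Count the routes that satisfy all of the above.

Need simple routes of exactly 8 moves from 1 to 14 (Manhattan distance 4, so 2 moves are spent on a detour and 2 undoing it).
Enumerating: 1 2 6 10 11 12 16 15 14 | 1 2 6 7 11 10 9 13 14 | 1 2 6 7 11 12 16 15 14 | 1 2 6 7 8 12 16 15 14 | 1 2 6 7 8 12 11 15 14 | 1 2 6 7 8 12 11 10 14.
That gives 6 routes.

6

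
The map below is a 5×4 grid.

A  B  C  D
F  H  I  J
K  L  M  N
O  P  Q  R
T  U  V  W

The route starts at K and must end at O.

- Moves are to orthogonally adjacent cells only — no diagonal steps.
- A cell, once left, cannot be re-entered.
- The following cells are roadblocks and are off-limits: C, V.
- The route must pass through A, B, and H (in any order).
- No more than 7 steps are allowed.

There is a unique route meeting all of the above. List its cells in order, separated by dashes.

The budget equals the shortest possible length, so every move has to be on a shortest route through the required cells.
Route from K: up 2 to A, right 1 to B, down 3 to P, left 1 to O — 7 moves in all.
Check: all required cells visited; 7 ≤ 7 moves.

K - F - A - B - H - L - P - O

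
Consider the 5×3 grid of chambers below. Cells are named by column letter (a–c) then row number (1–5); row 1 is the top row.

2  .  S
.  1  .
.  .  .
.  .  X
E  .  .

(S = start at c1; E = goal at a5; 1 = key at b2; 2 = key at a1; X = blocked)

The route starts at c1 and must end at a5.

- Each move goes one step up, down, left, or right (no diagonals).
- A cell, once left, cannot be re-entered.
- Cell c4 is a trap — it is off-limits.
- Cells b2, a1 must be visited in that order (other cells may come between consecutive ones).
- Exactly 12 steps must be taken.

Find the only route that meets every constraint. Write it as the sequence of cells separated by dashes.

The waypoints must appear in the order b2, a1, with no cell reused.
Route from c1: 2× down (reaching c3), left to b3, 2× up (reaching b1), left to a1, 3× down (reaching a4), right to b4, down to b5, left to a5 — 12 moves in all.
Check: order respected (1 at step 4, 2 at step 6); 12 moves as required.

c1 - c2 - c3 - b3 - b2 - b1 - a1 - a2 - a3 - a4 - b4 - b5 - a5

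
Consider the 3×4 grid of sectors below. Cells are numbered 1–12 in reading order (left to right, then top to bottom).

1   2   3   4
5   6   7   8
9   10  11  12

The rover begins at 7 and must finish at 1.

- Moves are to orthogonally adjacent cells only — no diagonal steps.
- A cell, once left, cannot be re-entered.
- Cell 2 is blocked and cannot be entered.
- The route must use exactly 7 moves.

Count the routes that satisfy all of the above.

Need simple routes of exactly 7 moves from 7 to 1 (Manhattan distance 3, so 2 moves are spent on a detour and 2 undoing it).
Enumerating: 7 8 12 11 10 6 5 1 | 7 8 12 11 10 9 5 1.
That gives 2 routes.

2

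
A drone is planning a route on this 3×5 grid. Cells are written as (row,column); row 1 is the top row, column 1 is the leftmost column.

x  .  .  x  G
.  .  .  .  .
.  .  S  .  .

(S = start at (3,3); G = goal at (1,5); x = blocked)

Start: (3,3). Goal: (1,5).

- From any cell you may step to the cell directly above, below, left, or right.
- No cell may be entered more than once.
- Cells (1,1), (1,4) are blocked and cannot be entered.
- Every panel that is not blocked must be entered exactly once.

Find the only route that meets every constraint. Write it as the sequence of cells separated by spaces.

(3,3) (3,2) (3,1) (2,1) (2,2) (1,2) (1,3) (2,3) (2,4) (3,4) (3,5) (2,5) (1,5)

Need to visit all 13 open cells exactly once, starting at (3,3) and ending at (1,5).
Cell (3,1) has only two open neighbours ((2,1) and (3,2)), so the path must pass straight through it: one of those is the cell it's entered from and the other is where it exits.
Route from (3,3): left 2 to (3,1), up 1 to (2,1), right 1 to (2,2), up 1 to (1,2), right 1 to (1,3), down 1 to (2,3), right 1 to (2,4), down 1 to (3,4), right 1 to (3,5), up 2 to (1,5) — 12 moves in all.
Check: all 13 open cells covered.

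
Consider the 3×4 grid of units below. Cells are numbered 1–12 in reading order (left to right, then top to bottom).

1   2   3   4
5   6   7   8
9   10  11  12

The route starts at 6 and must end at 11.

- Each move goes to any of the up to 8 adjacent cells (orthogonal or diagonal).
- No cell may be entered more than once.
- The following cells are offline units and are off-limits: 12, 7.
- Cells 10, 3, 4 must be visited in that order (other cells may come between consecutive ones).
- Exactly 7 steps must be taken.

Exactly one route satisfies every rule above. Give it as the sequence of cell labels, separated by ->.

6 -> 10 -> 5 -> 2 -> 3 -> 4 -> 8 -> 11

The waypoints must appear in the order 10, 3, 4, with no cell reused.
Route from 6: down to 10, up-left to 5, up-right to 2, 2× right (reaching 4), down to 8, down-left to 11 — 7 moves in all.
Check: order respected (10 at step 1, 3 at step 4, 4 at step 5); 7 moves as required.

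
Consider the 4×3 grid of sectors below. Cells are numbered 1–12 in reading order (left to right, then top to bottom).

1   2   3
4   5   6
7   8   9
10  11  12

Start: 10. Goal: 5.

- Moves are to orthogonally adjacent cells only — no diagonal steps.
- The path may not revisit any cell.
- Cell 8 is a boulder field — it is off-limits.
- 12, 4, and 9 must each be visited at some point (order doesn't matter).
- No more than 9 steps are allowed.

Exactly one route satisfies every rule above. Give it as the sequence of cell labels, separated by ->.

10 -> 11 -> 12 -> 9 -> 6 -> 3 -> 2 -> 1 -> 4 -> 5

The budget equals the shortest possible length, so every move has to be on a shortest route through the required cells.
Route from 10: 2× right (reaching 12), 3× up (reaching 3), 2× left (reaching 1), down to 4, right to 5 — 9 moves in all.
Check: all required cells visited; 9 ≤ 9 moves.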